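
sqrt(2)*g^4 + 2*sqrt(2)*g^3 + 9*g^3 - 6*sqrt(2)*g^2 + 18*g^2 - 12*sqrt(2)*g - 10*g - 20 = (g + 2)*(g - sqrt(2))*(g + 5*sqrt(2))*(sqrt(2)*g + 1)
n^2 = n^2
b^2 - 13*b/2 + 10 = (b - 4)*(b - 5/2)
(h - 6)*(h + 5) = h^2 - h - 30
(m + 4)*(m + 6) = m^2 + 10*m + 24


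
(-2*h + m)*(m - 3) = -2*h*m + 6*h + m^2 - 3*m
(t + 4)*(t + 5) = t^2 + 9*t + 20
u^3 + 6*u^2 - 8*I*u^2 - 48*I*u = u*(u + 6)*(u - 8*I)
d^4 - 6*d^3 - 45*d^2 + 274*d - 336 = (d - 8)*(d - 3)*(d - 2)*(d + 7)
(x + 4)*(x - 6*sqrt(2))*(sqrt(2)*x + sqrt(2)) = sqrt(2)*x^3 - 12*x^2 + 5*sqrt(2)*x^2 - 60*x + 4*sqrt(2)*x - 48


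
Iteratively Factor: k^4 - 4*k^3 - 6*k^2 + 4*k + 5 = (k + 1)*(k^3 - 5*k^2 - k + 5) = (k - 5)*(k + 1)*(k^2 - 1) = (k - 5)*(k - 1)*(k + 1)*(k + 1)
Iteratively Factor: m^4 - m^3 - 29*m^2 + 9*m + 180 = (m - 5)*(m^3 + 4*m^2 - 9*m - 36) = (m - 5)*(m + 3)*(m^2 + m - 12) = (m - 5)*(m + 3)*(m + 4)*(m - 3)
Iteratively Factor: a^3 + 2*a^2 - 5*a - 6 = (a + 3)*(a^2 - a - 2) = (a + 1)*(a + 3)*(a - 2)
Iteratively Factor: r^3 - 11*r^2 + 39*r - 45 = (r - 5)*(r^2 - 6*r + 9) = (r - 5)*(r - 3)*(r - 3)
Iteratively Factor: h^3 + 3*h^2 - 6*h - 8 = (h - 2)*(h^2 + 5*h + 4) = (h - 2)*(h + 4)*(h + 1)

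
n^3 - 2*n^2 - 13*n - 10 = (n - 5)*(n + 1)*(n + 2)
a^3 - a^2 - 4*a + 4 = (a - 2)*(a - 1)*(a + 2)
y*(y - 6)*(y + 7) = y^3 + y^2 - 42*y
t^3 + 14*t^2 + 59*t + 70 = (t + 2)*(t + 5)*(t + 7)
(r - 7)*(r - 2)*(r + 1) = r^3 - 8*r^2 + 5*r + 14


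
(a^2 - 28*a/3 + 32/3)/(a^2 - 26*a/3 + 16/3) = (3*a - 4)/(3*a - 2)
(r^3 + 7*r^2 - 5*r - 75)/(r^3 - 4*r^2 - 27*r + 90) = (r + 5)/(r - 6)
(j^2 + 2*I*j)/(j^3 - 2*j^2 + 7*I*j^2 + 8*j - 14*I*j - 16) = j*(j + 2*I)/(j^3 + j^2*(-2 + 7*I) + 2*j*(4 - 7*I) - 16)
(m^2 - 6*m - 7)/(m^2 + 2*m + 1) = (m - 7)/(m + 1)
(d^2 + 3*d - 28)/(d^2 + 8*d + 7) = (d - 4)/(d + 1)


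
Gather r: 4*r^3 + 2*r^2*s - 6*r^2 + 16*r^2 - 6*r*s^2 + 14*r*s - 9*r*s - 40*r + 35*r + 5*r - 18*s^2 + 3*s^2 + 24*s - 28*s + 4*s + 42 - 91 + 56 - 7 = 4*r^3 + r^2*(2*s + 10) + r*(-6*s^2 + 5*s) - 15*s^2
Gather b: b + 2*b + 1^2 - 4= 3*b - 3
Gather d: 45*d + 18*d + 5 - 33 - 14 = 63*d - 42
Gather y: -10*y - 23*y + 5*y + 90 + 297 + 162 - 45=504 - 28*y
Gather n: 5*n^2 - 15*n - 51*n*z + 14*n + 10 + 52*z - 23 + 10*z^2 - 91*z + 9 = 5*n^2 + n*(-51*z - 1) + 10*z^2 - 39*z - 4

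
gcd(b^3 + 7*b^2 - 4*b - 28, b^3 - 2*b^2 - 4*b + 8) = b^2 - 4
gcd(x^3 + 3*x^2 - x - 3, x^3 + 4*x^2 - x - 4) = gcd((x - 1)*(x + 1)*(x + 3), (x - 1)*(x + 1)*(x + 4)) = x^2 - 1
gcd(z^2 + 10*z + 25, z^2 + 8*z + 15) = z + 5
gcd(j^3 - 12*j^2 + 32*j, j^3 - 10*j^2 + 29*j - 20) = j - 4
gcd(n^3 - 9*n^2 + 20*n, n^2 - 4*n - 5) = n - 5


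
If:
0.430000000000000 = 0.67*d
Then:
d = 0.64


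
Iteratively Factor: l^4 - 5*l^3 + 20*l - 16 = (l - 4)*(l^3 - l^2 - 4*l + 4) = (l - 4)*(l - 2)*(l^2 + l - 2) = (l - 4)*(l - 2)*(l - 1)*(l + 2)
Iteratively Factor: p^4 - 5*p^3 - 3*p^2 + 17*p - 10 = (p - 1)*(p^3 - 4*p^2 - 7*p + 10) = (p - 5)*(p - 1)*(p^2 + p - 2) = (p - 5)*(p - 1)^2*(p + 2)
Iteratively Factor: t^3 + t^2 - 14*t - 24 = (t - 4)*(t^2 + 5*t + 6) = (t - 4)*(t + 3)*(t + 2)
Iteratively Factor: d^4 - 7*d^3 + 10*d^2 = (d - 5)*(d^3 - 2*d^2) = (d - 5)*(d - 2)*(d^2) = d*(d - 5)*(d - 2)*(d)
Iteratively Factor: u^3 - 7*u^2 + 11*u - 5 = (u - 1)*(u^2 - 6*u + 5) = (u - 1)^2*(u - 5)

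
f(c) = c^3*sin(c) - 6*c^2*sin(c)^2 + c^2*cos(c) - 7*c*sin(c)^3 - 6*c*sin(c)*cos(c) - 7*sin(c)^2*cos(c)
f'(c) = c^3*cos(c) - 12*c^2*sin(c)*cos(c) + 2*c^2*sin(c) - 21*c*sin(c)^2*cos(c) - 6*c*sin(c)^2 - 6*c*cos(c)^2 + 2*c*cos(c) - 14*sin(c)*cos(c)^2 - 6*sin(c)*cos(c)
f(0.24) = -0.70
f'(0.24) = -5.89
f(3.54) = -45.25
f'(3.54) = -119.37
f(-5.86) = -71.15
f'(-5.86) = -273.20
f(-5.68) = -118.35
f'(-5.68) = -247.03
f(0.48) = -2.87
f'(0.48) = -12.30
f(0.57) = -4.09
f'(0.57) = -14.74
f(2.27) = -10.25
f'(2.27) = 30.77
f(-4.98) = -213.78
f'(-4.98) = -10.22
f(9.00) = 161.04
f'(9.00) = -276.16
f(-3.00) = -3.58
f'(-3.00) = 32.90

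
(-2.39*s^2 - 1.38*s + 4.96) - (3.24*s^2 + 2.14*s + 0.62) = -5.63*s^2 - 3.52*s + 4.34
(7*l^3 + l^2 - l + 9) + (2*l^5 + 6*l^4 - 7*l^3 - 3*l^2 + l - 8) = 2*l^5 + 6*l^4 - 2*l^2 + 1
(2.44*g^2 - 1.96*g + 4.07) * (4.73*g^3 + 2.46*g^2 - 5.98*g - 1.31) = 11.5412*g^5 - 3.2684*g^4 - 0.161699999999996*g^3 + 18.5366*g^2 - 21.771*g - 5.3317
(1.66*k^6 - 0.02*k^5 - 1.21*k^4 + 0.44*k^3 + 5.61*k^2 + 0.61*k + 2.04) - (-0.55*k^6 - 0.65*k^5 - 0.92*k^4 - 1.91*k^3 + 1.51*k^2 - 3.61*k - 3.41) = 2.21*k^6 + 0.63*k^5 - 0.29*k^4 + 2.35*k^3 + 4.1*k^2 + 4.22*k + 5.45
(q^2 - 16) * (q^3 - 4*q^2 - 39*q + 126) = q^5 - 4*q^4 - 55*q^3 + 190*q^2 + 624*q - 2016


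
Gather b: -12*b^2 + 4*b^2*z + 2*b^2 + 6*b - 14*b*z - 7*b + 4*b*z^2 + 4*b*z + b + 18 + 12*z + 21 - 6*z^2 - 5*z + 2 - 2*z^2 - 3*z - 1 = b^2*(4*z - 10) + b*(4*z^2 - 10*z) - 8*z^2 + 4*z + 40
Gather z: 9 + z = z + 9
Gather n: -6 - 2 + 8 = 0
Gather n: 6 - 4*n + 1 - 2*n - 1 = 6 - 6*n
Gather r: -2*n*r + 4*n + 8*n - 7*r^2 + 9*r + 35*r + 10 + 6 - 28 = 12*n - 7*r^2 + r*(44 - 2*n) - 12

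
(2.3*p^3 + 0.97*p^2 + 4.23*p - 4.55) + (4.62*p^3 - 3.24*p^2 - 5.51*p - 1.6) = 6.92*p^3 - 2.27*p^2 - 1.28*p - 6.15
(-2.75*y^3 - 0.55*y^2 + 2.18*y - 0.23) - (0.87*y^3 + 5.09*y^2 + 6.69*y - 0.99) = -3.62*y^3 - 5.64*y^2 - 4.51*y + 0.76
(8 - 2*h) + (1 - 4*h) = 9 - 6*h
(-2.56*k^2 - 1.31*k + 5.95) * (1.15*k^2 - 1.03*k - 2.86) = -2.944*k^4 + 1.1303*k^3 + 15.5134*k^2 - 2.3819*k - 17.017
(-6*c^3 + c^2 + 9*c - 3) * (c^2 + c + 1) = -6*c^5 - 5*c^4 + 4*c^3 + 7*c^2 + 6*c - 3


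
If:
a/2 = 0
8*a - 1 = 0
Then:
No Solution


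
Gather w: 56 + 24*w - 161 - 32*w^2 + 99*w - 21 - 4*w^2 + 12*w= -36*w^2 + 135*w - 126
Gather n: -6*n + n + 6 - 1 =5 - 5*n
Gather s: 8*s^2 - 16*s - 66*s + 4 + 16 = 8*s^2 - 82*s + 20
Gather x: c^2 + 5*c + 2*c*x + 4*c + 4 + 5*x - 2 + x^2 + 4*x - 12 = c^2 + 9*c + x^2 + x*(2*c + 9) - 10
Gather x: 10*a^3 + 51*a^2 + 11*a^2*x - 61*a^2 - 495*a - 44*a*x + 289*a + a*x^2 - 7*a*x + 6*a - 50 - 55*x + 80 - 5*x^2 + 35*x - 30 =10*a^3 - 10*a^2 - 200*a + x^2*(a - 5) + x*(11*a^2 - 51*a - 20)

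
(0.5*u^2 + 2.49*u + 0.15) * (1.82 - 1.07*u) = -0.535*u^3 - 1.7543*u^2 + 4.3713*u + 0.273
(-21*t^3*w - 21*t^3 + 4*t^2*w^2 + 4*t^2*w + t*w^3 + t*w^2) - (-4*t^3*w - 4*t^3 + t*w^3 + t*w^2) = -17*t^3*w - 17*t^3 + 4*t^2*w^2 + 4*t^2*w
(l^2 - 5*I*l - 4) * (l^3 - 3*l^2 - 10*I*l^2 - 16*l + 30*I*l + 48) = l^5 - 3*l^4 - 15*I*l^4 - 70*l^3 + 45*I*l^3 + 210*l^2 + 120*I*l^2 + 64*l - 360*I*l - 192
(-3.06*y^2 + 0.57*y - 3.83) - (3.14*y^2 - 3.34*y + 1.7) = -6.2*y^2 + 3.91*y - 5.53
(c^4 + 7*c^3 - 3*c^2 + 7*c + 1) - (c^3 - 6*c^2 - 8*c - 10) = c^4 + 6*c^3 + 3*c^2 + 15*c + 11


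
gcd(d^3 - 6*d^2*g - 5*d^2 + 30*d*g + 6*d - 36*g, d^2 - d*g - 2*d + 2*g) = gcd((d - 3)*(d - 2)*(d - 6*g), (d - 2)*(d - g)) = d - 2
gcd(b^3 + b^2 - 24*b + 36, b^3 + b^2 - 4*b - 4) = b - 2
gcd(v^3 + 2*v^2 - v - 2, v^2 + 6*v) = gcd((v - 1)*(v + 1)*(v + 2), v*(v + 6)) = 1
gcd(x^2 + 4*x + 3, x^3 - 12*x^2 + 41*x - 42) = 1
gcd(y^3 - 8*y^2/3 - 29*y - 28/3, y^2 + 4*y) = y + 4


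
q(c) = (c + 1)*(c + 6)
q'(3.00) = 13.00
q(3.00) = 36.00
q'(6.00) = 19.00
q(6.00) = 84.00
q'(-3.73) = -0.46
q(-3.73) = -6.20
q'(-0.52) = 5.96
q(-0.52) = 2.63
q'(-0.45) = 6.10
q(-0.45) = 3.05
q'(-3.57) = -0.14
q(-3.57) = -6.25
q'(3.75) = 14.50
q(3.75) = 46.31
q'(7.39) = 21.78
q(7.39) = 112.34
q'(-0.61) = 5.78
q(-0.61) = 2.10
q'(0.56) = 8.12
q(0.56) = 10.23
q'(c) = 2*c + 7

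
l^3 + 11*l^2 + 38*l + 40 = (l + 2)*(l + 4)*(l + 5)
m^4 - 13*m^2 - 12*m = m*(m - 4)*(m + 1)*(m + 3)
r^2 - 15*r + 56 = (r - 8)*(r - 7)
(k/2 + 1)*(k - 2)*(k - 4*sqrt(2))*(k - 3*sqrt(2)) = k^4/2 - 7*sqrt(2)*k^3/2 + 10*k^2 + 14*sqrt(2)*k - 48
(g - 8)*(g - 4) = g^2 - 12*g + 32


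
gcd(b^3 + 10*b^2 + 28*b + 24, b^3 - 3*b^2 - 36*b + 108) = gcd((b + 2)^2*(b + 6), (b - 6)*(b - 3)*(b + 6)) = b + 6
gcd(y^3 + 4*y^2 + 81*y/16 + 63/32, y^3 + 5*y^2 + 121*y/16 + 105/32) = y^2 + 5*y/2 + 21/16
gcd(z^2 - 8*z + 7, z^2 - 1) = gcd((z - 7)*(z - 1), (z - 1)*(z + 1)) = z - 1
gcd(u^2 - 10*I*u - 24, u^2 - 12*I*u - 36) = u - 6*I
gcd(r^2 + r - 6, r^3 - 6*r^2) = 1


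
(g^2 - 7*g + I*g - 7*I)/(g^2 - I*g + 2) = (g - 7)/(g - 2*I)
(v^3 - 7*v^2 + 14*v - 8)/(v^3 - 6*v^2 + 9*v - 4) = (v - 2)/(v - 1)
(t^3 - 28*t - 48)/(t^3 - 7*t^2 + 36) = (t + 4)/(t - 3)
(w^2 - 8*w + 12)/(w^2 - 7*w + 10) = (w - 6)/(w - 5)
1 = 1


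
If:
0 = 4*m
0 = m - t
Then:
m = 0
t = 0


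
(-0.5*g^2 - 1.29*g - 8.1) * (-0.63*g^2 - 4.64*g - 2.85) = 0.315*g^4 + 3.1327*g^3 + 12.5136*g^2 + 41.2605*g + 23.085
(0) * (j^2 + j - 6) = 0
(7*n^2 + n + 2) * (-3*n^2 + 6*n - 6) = -21*n^4 + 39*n^3 - 42*n^2 + 6*n - 12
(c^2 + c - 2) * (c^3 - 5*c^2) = c^5 - 4*c^4 - 7*c^3 + 10*c^2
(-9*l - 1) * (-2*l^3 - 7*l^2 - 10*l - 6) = 18*l^4 + 65*l^3 + 97*l^2 + 64*l + 6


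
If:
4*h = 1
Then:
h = 1/4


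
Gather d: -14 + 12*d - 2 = 12*d - 16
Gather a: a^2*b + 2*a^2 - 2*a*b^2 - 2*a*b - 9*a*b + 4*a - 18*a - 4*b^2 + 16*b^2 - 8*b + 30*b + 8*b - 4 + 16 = a^2*(b + 2) + a*(-2*b^2 - 11*b - 14) + 12*b^2 + 30*b + 12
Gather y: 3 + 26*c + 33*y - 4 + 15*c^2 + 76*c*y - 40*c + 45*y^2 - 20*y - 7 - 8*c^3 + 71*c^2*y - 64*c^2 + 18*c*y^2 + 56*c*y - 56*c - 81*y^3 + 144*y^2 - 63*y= -8*c^3 - 49*c^2 - 70*c - 81*y^3 + y^2*(18*c + 189) + y*(71*c^2 + 132*c - 50) - 8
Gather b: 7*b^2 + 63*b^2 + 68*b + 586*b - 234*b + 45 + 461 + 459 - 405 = 70*b^2 + 420*b + 560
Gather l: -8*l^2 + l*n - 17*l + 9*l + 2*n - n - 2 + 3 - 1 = -8*l^2 + l*(n - 8) + n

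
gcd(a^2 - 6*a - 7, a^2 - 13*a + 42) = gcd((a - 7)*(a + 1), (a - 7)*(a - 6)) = a - 7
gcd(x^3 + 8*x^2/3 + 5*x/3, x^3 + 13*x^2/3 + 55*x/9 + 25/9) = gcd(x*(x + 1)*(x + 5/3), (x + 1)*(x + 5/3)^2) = x^2 + 8*x/3 + 5/3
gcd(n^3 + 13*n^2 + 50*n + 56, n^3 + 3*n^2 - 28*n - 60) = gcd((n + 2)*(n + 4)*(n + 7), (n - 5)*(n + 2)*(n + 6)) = n + 2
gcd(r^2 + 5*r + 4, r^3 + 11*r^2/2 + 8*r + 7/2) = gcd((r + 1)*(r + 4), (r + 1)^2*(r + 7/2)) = r + 1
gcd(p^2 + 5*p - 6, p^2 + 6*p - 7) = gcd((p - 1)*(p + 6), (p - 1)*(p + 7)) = p - 1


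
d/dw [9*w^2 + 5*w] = 18*w + 5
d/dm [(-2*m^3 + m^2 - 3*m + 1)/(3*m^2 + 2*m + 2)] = (-6*m^4 - 8*m^3 - m^2 - 2*m - 8)/(9*m^4 + 12*m^3 + 16*m^2 + 8*m + 4)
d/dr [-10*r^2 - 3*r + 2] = -20*r - 3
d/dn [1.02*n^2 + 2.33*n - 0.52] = 2.04*n + 2.33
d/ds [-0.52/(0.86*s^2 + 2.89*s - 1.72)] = (0.8944*s + 1.5028)/(0.86*s^2 + 2.89*s - 1.72)^2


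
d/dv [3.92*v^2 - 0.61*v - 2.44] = 7.84*v - 0.61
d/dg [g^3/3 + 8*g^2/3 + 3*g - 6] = g^2 + 16*g/3 + 3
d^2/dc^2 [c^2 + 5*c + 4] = 2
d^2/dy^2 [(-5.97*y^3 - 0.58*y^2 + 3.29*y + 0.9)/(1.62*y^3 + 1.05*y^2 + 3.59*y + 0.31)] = (17.265636*y^6 + 260.127612*y^5 + 118.137852*y^4 - 148.066074*y^3 - 21.199374*y^2 + 7.77574799999999*y + 15.178322)/(4.251528*y^9 + 8.26686*y^8 + 33.622938*y^7 + 40.237857*y^6 + 77.673951*y^5 + 52.440228*y^4 + 53.746595*y^3 + 12.288648*y^2 + 1.034997*y + 0.029791)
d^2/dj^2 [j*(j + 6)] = 2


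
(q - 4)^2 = q^2 - 8*q + 16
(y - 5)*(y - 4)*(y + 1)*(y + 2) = y^4 - 6*y^3 - 5*y^2 + 42*y + 40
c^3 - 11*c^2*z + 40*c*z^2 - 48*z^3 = (c - 4*z)^2*(c - 3*z)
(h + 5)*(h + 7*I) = h^2 + 5*h + 7*I*h + 35*I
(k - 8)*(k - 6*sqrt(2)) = k^2 - 6*sqrt(2)*k - 8*k + 48*sqrt(2)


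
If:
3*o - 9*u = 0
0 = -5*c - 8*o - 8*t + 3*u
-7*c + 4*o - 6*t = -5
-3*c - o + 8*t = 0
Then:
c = 2/5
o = -2/5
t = 1/10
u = -2/15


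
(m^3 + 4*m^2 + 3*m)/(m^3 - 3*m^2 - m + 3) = m*(m + 3)/(m^2 - 4*m + 3)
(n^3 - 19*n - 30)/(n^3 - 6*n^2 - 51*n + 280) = (n^2 + 5*n + 6)/(n^2 - n - 56)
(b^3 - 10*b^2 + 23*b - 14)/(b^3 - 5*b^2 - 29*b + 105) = (b^2 - 3*b + 2)/(b^2 + 2*b - 15)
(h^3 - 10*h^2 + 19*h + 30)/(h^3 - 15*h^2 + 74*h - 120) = (h + 1)/(h - 4)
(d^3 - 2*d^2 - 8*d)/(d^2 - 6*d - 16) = d*(d - 4)/(d - 8)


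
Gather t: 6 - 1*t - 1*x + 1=-t - x + 7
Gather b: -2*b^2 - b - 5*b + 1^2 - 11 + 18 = -2*b^2 - 6*b + 8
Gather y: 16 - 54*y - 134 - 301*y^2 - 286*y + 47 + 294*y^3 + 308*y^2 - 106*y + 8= 294*y^3 + 7*y^2 - 446*y - 63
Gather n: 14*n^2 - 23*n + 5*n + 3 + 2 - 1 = 14*n^2 - 18*n + 4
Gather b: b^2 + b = b^2 + b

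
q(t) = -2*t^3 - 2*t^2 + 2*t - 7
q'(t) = -6*t^2 - 4*t + 2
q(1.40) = -13.61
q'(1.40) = -15.36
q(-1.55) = -7.46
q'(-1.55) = -6.22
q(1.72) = -19.65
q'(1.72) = -22.63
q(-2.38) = 3.87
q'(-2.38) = -22.47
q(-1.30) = -8.59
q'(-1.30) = -2.94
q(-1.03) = -9.00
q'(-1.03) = -0.25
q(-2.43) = 5.03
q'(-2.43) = -23.71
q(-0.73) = -8.75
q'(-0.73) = 1.72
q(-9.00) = 1271.00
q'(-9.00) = -448.00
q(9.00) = -1609.00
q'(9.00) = -520.00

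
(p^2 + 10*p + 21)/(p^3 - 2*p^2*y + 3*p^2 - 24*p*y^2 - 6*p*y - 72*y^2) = (-p - 7)/(-p^2 + 2*p*y + 24*y^2)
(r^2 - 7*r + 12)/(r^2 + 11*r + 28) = (r^2 - 7*r + 12)/(r^2 + 11*r + 28)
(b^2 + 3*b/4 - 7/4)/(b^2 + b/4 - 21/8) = 2*(b - 1)/(2*b - 3)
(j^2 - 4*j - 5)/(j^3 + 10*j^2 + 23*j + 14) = (j - 5)/(j^2 + 9*j + 14)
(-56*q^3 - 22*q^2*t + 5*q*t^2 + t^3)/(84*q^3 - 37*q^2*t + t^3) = (-2*q - t)/(3*q - t)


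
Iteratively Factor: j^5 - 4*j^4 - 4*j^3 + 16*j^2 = (j + 2)*(j^4 - 6*j^3 + 8*j^2) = (j - 4)*(j + 2)*(j^3 - 2*j^2) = j*(j - 4)*(j + 2)*(j^2 - 2*j) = j*(j - 4)*(j - 2)*(j + 2)*(j)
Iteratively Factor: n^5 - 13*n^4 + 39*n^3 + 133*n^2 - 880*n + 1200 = (n - 5)*(n^4 - 8*n^3 - n^2 + 128*n - 240) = (n - 5)^2*(n^3 - 3*n^2 - 16*n + 48) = (n - 5)^2*(n + 4)*(n^2 - 7*n + 12) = (n - 5)^2*(n - 4)*(n + 4)*(n - 3)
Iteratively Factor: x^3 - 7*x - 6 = (x + 2)*(x^2 - 2*x - 3) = (x + 1)*(x + 2)*(x - 3)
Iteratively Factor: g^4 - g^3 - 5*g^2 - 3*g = (g - 3)*(g^3 + 2*g^2 + g) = g*(g - 3)*(g^2 + 2*g + 1) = g*(g - 3)*(g + 1)*(g + 1)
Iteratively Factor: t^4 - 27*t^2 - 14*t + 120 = (t - 2)*(t^3 + 2*t^2 - 23*t - 60) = (t - 2)*(t + 3)*(t^2 - t - 20) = (t - 5)*(t - 2)*(t + 3)*(t + 4)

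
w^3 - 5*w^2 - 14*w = w*(w - 7)*(w + 2)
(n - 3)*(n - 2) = n^2 - 5*n + 6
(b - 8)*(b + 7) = b^2 - b - 56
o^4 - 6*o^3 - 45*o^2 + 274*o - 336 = (o - 8)*(o - 3)*(o - 2)*(o + 7)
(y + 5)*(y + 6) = y^2 + 11*y + 30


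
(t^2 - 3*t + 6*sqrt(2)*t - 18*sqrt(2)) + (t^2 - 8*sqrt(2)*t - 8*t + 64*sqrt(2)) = 2*t^2 - 11*t - 2*sqrt(2)*t + 46*sqrt(2)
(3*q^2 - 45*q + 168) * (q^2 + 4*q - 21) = 3*q^4 - 33*q^3 - 75*q^2 + 1617*q - 3528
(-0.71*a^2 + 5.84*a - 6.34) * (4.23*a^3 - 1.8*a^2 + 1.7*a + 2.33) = -3.0033*a^5 + 25.9812*a^4 - 38.5372*a^3 + 19.6857*a^2 + 2.8292*a - 14.7722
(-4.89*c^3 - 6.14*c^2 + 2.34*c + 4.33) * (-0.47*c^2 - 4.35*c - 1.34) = 2.2983*c^5 + 24.1573*c^4 + 32.1618*c^3 - 3.9865*c^2 - 21.9711*c - 5.8022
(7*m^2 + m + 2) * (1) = 7*m^2 + m + 2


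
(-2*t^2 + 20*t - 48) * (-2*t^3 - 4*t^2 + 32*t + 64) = 4*t^5 - 32*t^4 - 48*t^3 + 704*t^2 - 256*t - 3072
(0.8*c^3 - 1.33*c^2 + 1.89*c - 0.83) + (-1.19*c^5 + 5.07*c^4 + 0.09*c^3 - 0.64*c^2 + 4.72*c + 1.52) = -1.19*c^5 + 5.07*c^4 + 0.89*c^3 - 1.97*c^2 + 6.61*c + 0.69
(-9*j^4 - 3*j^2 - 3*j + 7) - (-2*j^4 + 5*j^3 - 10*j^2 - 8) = -7*j^4 - 5*j^3 + 7*j^2 - 3*j + 15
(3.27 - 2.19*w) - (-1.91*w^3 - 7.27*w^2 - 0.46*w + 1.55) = 1.91*w^3 + 7.27*w^2 - 1.73*w + 1.72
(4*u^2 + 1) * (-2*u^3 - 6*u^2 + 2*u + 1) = -8*u^5 - 24*u^4 + 6*u^3 - 2*u^2 + 2*u + 1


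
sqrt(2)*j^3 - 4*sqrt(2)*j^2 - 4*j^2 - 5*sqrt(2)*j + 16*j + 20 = (j - 5)*(j - 2*sqrt(2))*(sqrt(2)*j + sqrt(2))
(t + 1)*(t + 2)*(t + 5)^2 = t^4 + 13*t^3 + 57*t^2 + 95*t + 50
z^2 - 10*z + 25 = (z - 5)^2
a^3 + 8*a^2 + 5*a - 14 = (a - 1)*(a + 2)*(a + 7)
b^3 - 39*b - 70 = (b - 7)*(b + 2)*(b + 5)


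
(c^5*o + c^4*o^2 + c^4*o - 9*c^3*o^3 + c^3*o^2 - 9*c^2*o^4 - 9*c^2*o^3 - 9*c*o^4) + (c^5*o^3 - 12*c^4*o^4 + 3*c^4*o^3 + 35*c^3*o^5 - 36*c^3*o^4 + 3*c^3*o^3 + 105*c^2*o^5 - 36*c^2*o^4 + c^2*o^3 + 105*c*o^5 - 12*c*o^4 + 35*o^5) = c^5*o^3 + c^5*o - 12*c^4*o^4 + 3*c^4*o^3 + c^4*o^2 + c^4*o + 35*c^3*o^5 - 36*c^3*o^4 - 6*c^3*o^3 + c^3*o^2 + 105*c^2*o^5 - 45*c^2*o^4 - 8*c^2*o^3 + 105*c*o^5 - 21*c*o^4 + 35*o^5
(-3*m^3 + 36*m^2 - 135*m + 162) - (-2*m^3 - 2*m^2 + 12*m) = -m^3 + 38*m^2 - 147*m + 162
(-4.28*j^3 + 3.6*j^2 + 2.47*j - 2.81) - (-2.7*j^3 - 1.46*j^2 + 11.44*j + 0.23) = -1.58*j^3 + 5.06*j^2 - 8.97*j - 3.04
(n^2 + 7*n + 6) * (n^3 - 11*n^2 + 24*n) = n^5 - 4*n^4 - 47*n^3 + 102*n^2 + 144*n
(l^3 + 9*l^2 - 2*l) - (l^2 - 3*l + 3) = l^3 + 8*l^2 + l - 3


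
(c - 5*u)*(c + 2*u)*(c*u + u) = c^3*u - 3*c^2*u^2 + c^2*u - 10*c*u^3 - 3*c*u^2 - 10*u^3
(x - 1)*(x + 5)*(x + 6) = x^3 + 10*x^2 + 19*x - 30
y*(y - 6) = y^2 - 6*y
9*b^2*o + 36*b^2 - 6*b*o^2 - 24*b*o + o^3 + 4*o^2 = (-3*b + o)^2*(o + 4)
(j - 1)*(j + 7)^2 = j^3 + 13*j^2 + 35*j - 49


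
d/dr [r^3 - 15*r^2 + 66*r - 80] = 3*r^2 - 30*r + 66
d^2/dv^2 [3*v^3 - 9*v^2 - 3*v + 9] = 18*v - 18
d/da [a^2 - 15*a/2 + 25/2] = 2*a - 15/2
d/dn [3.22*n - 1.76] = 3.22000000000000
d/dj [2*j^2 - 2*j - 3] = 4*j - 2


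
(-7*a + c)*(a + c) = -7*a^2 - 6*a*c + c^2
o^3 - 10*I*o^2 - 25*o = o*(o - 5*I)^2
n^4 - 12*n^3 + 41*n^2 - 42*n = n*(n - 7)*(n - 3)*(n - 2)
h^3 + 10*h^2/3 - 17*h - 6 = (h - 3)*(h + 1/3)*(h + 6)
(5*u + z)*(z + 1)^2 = 5*u*z^2 + 10*u*z + 5*u + z^3 + 2*z^2 + z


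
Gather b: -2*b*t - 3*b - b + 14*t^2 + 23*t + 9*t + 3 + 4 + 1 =b*(-2*t - 4) + 14*t^2 + 32*t + 8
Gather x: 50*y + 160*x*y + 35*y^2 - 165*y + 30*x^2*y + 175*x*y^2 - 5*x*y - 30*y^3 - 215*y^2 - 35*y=30*x^2*y + x*(175*y^2 + 155*y) - 30*y^3 - 180*y^2 - 150*y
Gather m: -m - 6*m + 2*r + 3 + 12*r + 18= -7*m + 14*r + 21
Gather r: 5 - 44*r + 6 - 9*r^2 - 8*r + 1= -9*r^2 - 52*r + 12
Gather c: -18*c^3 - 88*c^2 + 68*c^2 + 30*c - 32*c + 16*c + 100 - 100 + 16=-18*c^3 - 20*c^2 + 14*c + 16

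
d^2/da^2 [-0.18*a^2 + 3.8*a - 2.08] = -0.360000000000000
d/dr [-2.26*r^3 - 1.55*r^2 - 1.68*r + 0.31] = -6.78*r^2 - 3.1*r - 1.68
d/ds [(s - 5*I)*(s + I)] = 2*s - 4*I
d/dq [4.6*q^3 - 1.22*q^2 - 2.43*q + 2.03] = 13.8*q^2 - 2.44*q - 2.43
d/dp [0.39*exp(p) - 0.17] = 0.39*exp(p)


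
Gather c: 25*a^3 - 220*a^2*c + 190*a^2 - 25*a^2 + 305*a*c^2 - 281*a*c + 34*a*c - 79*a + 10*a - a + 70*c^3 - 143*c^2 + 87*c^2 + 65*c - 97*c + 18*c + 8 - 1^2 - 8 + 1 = 25*a^3 + 165*a^2 - 70*a + 70*c^3 + c^2*(305*a - 56) + c*(-220*a^2 - 247*a - 14)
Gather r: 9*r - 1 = 9*r - 1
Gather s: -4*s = -4*s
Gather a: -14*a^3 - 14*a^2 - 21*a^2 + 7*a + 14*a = -14*a^3 - 35*a^2 + 21*a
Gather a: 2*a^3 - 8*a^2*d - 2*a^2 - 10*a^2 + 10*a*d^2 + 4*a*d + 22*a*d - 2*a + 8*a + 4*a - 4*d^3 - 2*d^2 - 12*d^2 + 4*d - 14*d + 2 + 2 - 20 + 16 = 2*a^3 + a^2*(-8*d - 12) + a*(10*d^2 + 26*d + 10) - 4*d^3 - 14*d^2 - 10*d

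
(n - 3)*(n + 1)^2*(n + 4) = n^4 + 3*n^3 - 9*n^2 - 23*n - 12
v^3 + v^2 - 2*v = v*(v - 1)*(v + 2)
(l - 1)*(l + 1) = l^2 - 1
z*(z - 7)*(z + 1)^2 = z^4 - 5*z^3 - 13*z^2 - 7*z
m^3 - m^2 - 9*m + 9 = (m - 3)*(m - 1)*(m + 3)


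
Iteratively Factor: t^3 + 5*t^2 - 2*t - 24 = (t + 3)*(t^2 + 2*t - 8) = (t - 2)*(t + 3)*(t + 4)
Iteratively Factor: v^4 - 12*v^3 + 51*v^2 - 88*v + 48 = (v - 3)*(v^3 - 9*v^2 + 24*v - 16) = (v - 4)*(v - 3)*(v^2 - 5*v + 4) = (v - 4)^2*(v - 3)*(v - 1)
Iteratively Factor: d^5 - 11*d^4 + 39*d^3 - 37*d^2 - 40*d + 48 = (d - 3)*(d^4 - 8*d^3 + 15*d^2 + 8*d - 16) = (d - 4)*(d - 3)*(d^3 - 4*d^2 - d + 4) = (d - 4)*(d - 3)*(d + 1)*(d^2 - 5*d + 4) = (d - 4)*(d - 3)*(d - 1)*(d + 1)*(d - 4)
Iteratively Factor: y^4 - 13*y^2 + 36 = (y + 3)*(y^3 - 3*y^2 - 4*y + 12) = (y - 2)*(y + 3)*(y^2 - y - 6) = (y - 3)*(y - 2)*(y + 3)*(y + 2)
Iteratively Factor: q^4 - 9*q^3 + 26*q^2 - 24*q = (q - 3)*(q^3 - 6*q^2 + 8*q) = (q - 4)*(q - 3)*(q^2 - 2*q) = (q - 4)*(q - 3)*(q - 2)*(q)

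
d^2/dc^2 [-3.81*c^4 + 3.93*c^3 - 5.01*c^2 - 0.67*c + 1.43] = -45.72*c^2 + 23.58*c - 10.02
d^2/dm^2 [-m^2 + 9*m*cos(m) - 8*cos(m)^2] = -9*m*cos(m) - 32*sin(m)^2 - 18*sin(m) + 14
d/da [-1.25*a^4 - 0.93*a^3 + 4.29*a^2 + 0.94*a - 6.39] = -5.0*a^3 - 2.79*a^2 + 8.58*a + 0.94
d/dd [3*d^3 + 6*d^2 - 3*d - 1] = 9*d^2 + 12*d - 3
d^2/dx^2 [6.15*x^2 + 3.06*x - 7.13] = 12.3000000000000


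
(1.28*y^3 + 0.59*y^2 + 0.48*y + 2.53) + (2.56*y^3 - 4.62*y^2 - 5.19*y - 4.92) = 3.84*y^3 - 4.03*y^2 - 4.71*y - 2.39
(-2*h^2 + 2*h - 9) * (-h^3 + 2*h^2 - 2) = 2*h^5 - 6*h^4 + 13*h^3 - 14*h^2 - 4*h + 18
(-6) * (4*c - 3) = 18 - 24*c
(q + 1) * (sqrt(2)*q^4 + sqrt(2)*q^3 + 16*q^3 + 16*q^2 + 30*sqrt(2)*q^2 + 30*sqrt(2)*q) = sqrt(2)*q^5 + 2*sqrt(2)*q^4 + 16*q^4 + 32*q^3 + 31*sqrt(2)*q^3 + 16*q^2 + 60*sqrt(2)*q^2 + 30*sqrt(2)*q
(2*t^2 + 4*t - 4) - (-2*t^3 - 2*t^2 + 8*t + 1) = 2*t^3 + 4*t^2 - 4*t - 5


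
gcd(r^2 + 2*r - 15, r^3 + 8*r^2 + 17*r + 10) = r + 5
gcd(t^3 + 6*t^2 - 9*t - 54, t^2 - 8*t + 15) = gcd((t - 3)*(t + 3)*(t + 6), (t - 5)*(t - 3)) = t - 3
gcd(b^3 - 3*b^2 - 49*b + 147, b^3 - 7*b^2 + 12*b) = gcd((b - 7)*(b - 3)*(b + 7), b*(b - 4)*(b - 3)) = b - 3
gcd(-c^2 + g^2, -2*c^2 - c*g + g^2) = c + g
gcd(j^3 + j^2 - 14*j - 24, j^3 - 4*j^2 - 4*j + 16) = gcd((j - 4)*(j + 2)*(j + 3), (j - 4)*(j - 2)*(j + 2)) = j^2 - 2*j - 8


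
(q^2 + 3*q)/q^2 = (q + 3)/q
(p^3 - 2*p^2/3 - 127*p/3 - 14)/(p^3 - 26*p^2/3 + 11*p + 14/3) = (p + 6)/(p - 2)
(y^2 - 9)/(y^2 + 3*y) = (y - 3)/y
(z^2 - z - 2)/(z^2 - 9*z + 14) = (z + 1)/(z - 7)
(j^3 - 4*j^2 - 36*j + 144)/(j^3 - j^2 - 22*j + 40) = (j^2 - 36)/(j^2 + 3*j - 10)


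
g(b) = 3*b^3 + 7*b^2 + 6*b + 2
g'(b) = 9*b^2 + 14*b + 6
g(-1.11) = -0.14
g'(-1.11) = 1.55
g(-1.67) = -2.47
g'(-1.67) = 7.72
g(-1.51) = -1.43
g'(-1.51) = 5.38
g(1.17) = 23.41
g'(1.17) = 34.70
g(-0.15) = 1.25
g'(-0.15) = 4.10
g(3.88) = 305.89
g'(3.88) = 195.81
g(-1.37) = -0.80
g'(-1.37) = 3.71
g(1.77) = 51.19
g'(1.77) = 58.98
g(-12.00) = -4246.00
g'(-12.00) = 1134.00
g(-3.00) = -34.00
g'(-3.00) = 45.00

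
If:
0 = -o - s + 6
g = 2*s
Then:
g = 2*s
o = 6 - s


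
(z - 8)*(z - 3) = z^2 - 11*z + 24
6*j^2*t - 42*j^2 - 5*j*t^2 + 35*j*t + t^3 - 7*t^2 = (-3*j + t)*(-2*j + t)*(t - 7)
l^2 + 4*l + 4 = (l + 2)^2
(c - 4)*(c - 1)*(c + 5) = c^3 - 21*c + 20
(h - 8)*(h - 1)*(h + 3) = h^3 - 6*h^2 - 19*h + 24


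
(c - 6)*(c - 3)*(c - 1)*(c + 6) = c^4 - 4*c^3 - 33*c^2 + 144*c - 108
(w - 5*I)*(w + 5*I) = w^2 + 25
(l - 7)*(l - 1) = l^2 - 8*l + 7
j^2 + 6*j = j*(j + 6)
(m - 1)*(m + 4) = m^2 + 3*m - 4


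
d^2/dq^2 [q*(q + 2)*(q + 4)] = 6*q + 12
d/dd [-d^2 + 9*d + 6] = 9 - 2*d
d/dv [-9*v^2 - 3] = -18*v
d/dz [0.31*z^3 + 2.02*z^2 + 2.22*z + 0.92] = 0.93*z^2 + 4.04*z + 2.22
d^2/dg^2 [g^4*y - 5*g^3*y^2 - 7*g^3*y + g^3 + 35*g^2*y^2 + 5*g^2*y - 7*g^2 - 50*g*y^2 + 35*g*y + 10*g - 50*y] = 12*g^2*y - 30*g*y^2 - 42*g*y + 6*g + 70*y^2 + 10*y - 14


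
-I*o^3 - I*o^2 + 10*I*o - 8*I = (o - 2)*(o + 4)*(-I*o + I)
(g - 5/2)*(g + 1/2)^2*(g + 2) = g^4 + g^3/2 - 21*g^2/4 - 41*g/8 - 5/4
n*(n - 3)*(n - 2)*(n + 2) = n^4 - 3*n^3 - 4*n^2 + 12*n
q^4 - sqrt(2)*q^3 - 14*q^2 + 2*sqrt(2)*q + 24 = (q - 3*sqrt(2))*(q - sqrt(2))*(q + sqrt(2))*(q + 2*sqrt(2))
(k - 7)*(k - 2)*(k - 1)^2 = k^4 - 11*k^3 + 33*k^2 - 37*k + 14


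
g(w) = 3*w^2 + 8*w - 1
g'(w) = 6*w + 8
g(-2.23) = -3.92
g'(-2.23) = -5.38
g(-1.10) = -6.17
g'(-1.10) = 1.40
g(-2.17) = -4.23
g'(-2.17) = -5.02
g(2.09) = 28.82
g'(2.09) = 20.54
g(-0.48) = -4.15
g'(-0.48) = 5.12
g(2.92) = 47.94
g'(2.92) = 25.52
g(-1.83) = -5.59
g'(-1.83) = -2.98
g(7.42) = 223.53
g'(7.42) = 52.52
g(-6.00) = 59.00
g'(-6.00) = -28.00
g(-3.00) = 2.00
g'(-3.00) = -10.00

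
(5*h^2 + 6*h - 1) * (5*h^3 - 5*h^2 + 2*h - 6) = 25*h^5 + 5*h^4 - 25*h^3 - 13*h^2 - 38*h + 6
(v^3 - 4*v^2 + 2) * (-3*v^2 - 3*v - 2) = -3*v^5 + 9*v^4 + 10*v^3 + 2*v^2 - 6*v - 4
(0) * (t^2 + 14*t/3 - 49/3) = 0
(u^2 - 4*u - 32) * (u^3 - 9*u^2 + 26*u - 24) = u^5 - 13*u^4 + 30*u^3 + 160*u^2 - 736*u + 768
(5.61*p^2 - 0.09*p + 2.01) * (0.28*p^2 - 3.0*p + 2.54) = 1.5708*p^4 - 16.8552*p^3 + 15.0822*p^2 - 6.2586*p + 5.1054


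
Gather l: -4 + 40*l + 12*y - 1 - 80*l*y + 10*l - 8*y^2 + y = l*(50 - 80*y) - 8*y^2 + 13*y - 5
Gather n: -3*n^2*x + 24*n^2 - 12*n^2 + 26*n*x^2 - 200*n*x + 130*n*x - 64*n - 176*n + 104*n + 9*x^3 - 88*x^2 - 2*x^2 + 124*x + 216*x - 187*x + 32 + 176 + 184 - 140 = n^2*(12 - 3*x) + n*(26*x^2 - 70*x - 136) + 9*x^3 - 90*x^2 + 153*x + 252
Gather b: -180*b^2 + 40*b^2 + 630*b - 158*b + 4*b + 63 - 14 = -140*b^2 + 476*b + 49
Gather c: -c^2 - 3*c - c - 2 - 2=-c^2 - 4*c - 4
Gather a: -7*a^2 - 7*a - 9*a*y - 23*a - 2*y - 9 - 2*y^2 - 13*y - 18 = -7*a^2 + a*(-9*y - 30) - 2*y^2 - 15*y - 27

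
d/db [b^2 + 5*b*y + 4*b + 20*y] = 2*b + 5*y + 4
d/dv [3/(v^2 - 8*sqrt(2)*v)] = 6*(-v + 4*sqrt(2))/(v^2*(v - 8*sqrt(2))^2)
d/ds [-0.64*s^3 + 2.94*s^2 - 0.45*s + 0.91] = -1.92*s^2 + 5.88*s - 0.45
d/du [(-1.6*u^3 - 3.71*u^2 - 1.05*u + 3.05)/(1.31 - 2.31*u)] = (7.392*u^3 + 2.2821*u^2 - 9.7202*u + 5.67)/(5.3361*u^2 - 6.0522*u + 1.7161)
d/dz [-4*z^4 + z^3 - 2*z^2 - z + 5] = -16*z^3 + 3*z^2 - 4*z - 1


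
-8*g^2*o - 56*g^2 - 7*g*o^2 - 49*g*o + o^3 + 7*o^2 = (-8*g + o)*(g + o)*(o + 7)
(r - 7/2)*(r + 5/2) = r^2 - r - 35/4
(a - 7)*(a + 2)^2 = a^3 - 3*a^2 - 24*a - 28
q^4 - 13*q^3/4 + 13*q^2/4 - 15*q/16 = q*(q - 3/2)*(q - 5/4)*(q - 1/2)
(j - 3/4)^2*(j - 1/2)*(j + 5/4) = j^4 - 3*j^3/4 - 19*j^2/16 + 87*j/64 - 45/128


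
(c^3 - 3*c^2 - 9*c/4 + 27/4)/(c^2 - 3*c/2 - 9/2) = c - 3/2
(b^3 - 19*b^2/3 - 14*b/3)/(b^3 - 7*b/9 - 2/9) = 3*b*(b - 7)/(3*b^2 - 2*b - 1)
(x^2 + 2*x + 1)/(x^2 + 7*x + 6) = (x + 1)/(x + 6)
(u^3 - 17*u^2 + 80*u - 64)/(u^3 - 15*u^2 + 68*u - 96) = (u^2 - 9*u + 8)/(u^2 - 7*u + 12)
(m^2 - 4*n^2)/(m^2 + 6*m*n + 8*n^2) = (m - 2*n)/(m + 4*n)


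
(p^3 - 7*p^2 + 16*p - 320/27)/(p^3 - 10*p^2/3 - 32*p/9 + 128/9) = (p - 5/3)/(p + 2)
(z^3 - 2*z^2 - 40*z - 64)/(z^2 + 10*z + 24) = (z^2 - 6*z - 16)/(z + 6)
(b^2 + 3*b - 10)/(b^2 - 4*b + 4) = (b + 5)/(b - 2)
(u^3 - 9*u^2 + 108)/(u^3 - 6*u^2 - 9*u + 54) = (u - 6)/(u - 3)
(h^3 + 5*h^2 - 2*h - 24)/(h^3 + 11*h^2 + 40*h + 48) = (h - 2)/(h + 4)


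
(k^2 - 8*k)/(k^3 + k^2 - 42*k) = (k - 8)/(k^2 + k - 42)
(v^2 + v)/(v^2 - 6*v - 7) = v/(v - 7)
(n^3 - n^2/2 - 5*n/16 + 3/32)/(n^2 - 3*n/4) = n + 1/4 - 1/(8*n)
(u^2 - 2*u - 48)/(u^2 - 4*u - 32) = (u + 6)/(u + 4)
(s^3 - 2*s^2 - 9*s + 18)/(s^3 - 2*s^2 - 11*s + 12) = (s^2 - 5*s + 6)/(s^2 - 5*s + 4)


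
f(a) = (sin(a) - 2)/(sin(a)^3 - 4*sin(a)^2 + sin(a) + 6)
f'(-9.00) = -0.64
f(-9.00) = -0.50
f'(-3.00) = -0.31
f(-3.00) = -0.37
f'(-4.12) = -0.01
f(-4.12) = -0.25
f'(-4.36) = -0.00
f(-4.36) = -0.25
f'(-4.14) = -0.01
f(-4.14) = -0.25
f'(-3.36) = -0.13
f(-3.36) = -0.30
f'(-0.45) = 0.69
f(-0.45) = -0.52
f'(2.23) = -0.02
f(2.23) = -0.25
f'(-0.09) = 0.27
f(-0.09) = -0.36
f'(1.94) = -0.00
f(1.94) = -0.25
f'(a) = (sin(a) - 2)*(-3*sin(a)^2*cos(a) + 8*sin(a)*cos(a) - cos(a))/(sin(a)^3 - 4*sin(a)^2 + sin(a) + 6)^2 + cos(a)/(sin(a)^3 - 4*sin(a)^2 + sin(a) + 6)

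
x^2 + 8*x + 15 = (x + 3)*(x + 5)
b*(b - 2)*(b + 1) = b^3 - b^2 - 2*b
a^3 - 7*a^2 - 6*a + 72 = (a - 6)*(a - 4)*(a + 3)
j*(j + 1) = j^2 + j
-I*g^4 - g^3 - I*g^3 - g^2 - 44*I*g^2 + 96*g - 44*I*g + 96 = (g - 8*I)*(g + 3*I)*(g + 4*I)*(-I*g - I)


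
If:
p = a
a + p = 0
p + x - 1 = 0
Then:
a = 0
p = 0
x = 1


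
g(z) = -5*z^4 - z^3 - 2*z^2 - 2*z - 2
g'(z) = -20*z^3 - 3*z^2 - 4*z - 2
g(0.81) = -7.62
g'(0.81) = -17.84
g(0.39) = -3.26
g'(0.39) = -5.20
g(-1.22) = -11.80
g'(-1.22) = 34.73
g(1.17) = -18.05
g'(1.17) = -42.82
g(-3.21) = -513.98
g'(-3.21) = 641.45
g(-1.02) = -6.39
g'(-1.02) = 20.18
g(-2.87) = -328.33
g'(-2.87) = 457.57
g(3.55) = -873.16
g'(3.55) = -948.78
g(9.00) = -33716.00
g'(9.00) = -14861.00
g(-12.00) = -102218.00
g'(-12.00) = 34174.00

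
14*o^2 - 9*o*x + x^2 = (-7*o + x)*(-2*o + x)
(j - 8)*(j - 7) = j^2 - 15*j + 56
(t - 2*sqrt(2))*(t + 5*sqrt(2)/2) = t^2 + sqrt(2)*t/2 - 10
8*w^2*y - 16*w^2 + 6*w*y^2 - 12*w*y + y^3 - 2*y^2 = (2*w + y)*(4*w + y)*(y - 2)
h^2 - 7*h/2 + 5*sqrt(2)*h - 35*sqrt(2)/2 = (h - 7/2)*(h + 5*sqrt(2))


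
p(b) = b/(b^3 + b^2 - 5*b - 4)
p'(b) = b*(-3*b^2 - 2*b + 5)/(b^3 + b^2 - 5*b - 4)^2 + 1/(b^3 + b^2 - 5*b - 4)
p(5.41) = 0.03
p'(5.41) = -0.01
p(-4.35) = 0.10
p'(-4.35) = 0.07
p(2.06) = -1.57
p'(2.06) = -14.89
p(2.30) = 1.18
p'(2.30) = -8.78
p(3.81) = 0.08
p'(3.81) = -0.06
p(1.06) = -0.15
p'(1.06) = -0.15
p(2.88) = 0.21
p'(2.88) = -0.32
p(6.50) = 0.02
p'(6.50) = -0.01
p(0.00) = 0.00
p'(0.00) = -0.25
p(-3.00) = 0.43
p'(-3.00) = 0.84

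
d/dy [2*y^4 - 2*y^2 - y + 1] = 8*y^3 - 4*y - 1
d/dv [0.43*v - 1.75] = 0.430000000000000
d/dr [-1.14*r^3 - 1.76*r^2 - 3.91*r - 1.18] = -3.42*r^2 - 3.52*r - 3.91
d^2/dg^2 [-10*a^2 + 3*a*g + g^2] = 2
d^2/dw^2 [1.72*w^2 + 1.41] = 3.44000000000000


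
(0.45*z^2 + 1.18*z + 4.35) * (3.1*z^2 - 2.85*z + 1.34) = 1.395*z^4 + 2.3755*z^3 + 10.725*z^2 - 10.8163*z + 5.829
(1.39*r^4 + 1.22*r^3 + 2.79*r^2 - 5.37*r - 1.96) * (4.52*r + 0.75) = 6.2828*r^5 + 6.5569*r^4 + 13.5258*r^3 - 22.1799*r^2 - 12.8867*r - 1.47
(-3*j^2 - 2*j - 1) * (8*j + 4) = -24*j^3 - 28*j^2 - 16*j - 4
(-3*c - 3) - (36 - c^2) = c^2 - 3*c - 39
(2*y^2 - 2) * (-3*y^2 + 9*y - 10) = -6*y^4 + 18*y^3 - 14*y^2 - 18*y + 20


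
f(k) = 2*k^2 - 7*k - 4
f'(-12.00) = -55.00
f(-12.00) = 368.00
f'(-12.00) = -55.00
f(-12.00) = 368.00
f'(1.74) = -0.04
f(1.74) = -10.12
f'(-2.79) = -18.16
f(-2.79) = 31.10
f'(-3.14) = -19.56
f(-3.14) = 37.70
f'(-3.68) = -21.72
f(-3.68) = 48.84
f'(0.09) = -6.64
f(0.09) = -4.61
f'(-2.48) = -16.92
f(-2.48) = 25.66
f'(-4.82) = -26.28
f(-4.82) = 76.20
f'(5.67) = 15.68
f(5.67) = 20.61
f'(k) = 4*k - 7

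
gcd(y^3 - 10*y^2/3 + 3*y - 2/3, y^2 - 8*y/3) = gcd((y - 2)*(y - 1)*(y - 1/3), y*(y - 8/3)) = 1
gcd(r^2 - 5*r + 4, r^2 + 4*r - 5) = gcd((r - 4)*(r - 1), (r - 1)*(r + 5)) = r - 1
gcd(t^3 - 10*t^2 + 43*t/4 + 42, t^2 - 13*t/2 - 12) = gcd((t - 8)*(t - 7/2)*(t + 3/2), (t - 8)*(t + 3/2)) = t^2 - 13*t/2 - 12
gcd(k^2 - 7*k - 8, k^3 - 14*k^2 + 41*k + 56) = k^2 - 7*k - 8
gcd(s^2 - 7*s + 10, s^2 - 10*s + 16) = s - 2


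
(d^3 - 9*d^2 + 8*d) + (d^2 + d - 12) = d^3 - 8*d^2 + 9*d - 12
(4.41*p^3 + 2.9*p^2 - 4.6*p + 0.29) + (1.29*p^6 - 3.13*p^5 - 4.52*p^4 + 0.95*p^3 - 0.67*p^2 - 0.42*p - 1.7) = 1.29*p^6 - 3.13*p^5 - 4.52*p^4 + 5.36*p^3 + 2.23*p^2 - 5.02*p - 1.41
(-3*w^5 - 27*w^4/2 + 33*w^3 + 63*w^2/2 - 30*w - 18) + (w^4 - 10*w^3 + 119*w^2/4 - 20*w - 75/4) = -3*w^5 - 25*w^4/2 + 23*w^3 + 245*w^2/4 - 50*w - 147/4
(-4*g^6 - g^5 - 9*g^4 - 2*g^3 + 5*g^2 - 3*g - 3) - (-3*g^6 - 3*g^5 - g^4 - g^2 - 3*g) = -g^6 + 2*g^5 - 8*g^4 - 2*g^3 + 6*g^2 - 3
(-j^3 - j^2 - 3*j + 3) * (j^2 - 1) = -j^5 - j^4 - 2*j^3 + 4*j^2 + 3*j - 3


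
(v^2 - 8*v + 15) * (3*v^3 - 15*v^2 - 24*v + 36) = 3*v^5 - 39*v^4 + 141*v^3 + 3*v^2 - 648*v + 540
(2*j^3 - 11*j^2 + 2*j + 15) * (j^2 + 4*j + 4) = 2*j^5 - 3*j^4 - 34*j^3 - 21*j^2 + 68*j + 60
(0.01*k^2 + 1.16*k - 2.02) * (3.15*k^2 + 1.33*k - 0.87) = 0.0315*k^4 + 3.6673*k^3 - 4.8289*k^2 - 3.6958*k + 1.7574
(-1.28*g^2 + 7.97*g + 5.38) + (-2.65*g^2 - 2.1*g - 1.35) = -3.93*g^2 + 5.87*g + 4.03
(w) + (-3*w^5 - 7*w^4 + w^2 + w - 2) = -3*w^5 - 7*w^4 + w^2 + 2*w - 2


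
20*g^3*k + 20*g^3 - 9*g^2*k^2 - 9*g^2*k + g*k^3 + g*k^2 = (-5*g + k)*(-4*g + k)*(g*k + g)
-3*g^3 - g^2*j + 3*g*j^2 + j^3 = (-g + j)*(g + j)*(3*g + j)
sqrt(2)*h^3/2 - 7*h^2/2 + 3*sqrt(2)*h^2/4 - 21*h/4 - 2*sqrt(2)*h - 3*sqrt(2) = (h + 3/2)*(h - 4*sqrt(2))*(sqrt(2)*h/2 + 1/2)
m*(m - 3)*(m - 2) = m^3 - 5*m^2 + 6*m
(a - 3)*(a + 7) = a^2 + 4*a - 21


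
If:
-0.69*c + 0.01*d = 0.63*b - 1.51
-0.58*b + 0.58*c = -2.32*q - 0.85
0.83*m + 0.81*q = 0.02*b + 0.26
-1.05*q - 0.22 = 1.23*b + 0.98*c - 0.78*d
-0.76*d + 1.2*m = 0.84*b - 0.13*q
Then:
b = -0.03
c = 2.24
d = 1.80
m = 1.22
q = -0.93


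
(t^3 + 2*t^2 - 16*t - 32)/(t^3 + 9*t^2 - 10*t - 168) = (t^2 + 6*t + 8)/(t^2 + 13*t + 42)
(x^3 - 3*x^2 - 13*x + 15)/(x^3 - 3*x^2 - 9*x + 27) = (x^2 - 6*x + 5)/(x^2 - 6*x + 9)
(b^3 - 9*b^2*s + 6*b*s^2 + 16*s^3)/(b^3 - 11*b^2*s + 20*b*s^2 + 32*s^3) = (-b + 2*s)/(-b + 4*s)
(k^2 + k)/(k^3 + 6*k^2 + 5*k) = 1/(k + 5)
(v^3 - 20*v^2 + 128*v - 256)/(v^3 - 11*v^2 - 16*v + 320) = (v - 4)/(v + 5)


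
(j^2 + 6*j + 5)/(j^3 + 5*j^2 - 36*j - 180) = (j + 1)/(j^2 - 36)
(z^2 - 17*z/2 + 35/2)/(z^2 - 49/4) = 2*(z - 5)/(2*z + 7)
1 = 1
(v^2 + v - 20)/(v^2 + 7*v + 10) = (v - 4)/(v + 2)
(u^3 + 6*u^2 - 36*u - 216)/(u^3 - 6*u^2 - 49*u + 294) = (u^2 + 12*u + 36)/(u^2 - 49)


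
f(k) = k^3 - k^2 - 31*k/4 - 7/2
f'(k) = 3*k^2 - 2*k - 31/4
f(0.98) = -11.11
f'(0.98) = -6.83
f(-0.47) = -0.18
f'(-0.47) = -6.15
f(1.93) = -14.99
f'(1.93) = -0.44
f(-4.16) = -60.56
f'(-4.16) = 52.49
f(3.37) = -2.70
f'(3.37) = 19.58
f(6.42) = 170.14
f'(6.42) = 103.06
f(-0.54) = 0.24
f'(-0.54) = -5.80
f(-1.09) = 2.46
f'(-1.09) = -2.01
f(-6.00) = -209.00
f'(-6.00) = 112.25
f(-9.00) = -743.75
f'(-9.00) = 253.25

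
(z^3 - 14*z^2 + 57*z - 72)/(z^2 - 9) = (z^2 - 11*z + 24)/(z + 3)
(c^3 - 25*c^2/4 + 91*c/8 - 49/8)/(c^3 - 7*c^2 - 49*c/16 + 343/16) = 2*(2*c^2 - 9*c + 7)/(4*c^2 - 21*c - 49)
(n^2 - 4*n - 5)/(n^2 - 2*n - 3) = (n - 5)/(n - 3)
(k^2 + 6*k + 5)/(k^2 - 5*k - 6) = (k + 5)/(k - 6)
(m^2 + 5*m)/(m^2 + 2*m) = (m + 5)/(m + 2)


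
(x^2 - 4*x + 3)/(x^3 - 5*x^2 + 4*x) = (x - 3)/(x*(x - 4))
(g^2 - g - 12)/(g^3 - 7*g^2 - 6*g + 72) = 1/(g - 6)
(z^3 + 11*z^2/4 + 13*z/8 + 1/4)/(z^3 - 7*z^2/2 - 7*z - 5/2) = (4*z^2 + 9*z + 2)/(4*(z^2 - 4*z - 5))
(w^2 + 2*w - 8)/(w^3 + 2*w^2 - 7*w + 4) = (w - 2)/(w^2 - 2*w + 1)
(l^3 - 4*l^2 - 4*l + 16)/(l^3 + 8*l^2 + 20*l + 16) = (l^2 - 6*l + 8)/(l^2 + 6*l + 8)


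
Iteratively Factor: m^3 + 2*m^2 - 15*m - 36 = (m + 3)*(m^2 - m - 12) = (m + 3)^2*(m - 4)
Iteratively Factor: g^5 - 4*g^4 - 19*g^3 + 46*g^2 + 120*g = (g)*(g^4 - 4*g^3 - 19*g^2 + 46*g + 120) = g*(g + 3)*(g^3 - 7*g^2 + 2*g + 40) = g*(g - 5)*(g + 3)*(g^2 - 2*g - 8) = g*(g - 5)*(g + 2)*(g + 3)*(g - 4)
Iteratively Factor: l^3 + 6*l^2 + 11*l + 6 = (l + 1)*(l^2 + 5*l + 6) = (l + 1)*(l + 3)*(l + 2)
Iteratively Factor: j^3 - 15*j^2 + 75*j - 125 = (j - 5)*(j^2 - 10*j + 25) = (j - 5)^2*(j - 5)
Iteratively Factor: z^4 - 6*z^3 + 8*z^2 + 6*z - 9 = (z - 3)*(z^3 - 3*z^2 - z + 3) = (z - 3)*(z - 1)*(z^2 - 2*z - 3) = (z - 3)*(z - 1)*(z + 1)*(z - 3)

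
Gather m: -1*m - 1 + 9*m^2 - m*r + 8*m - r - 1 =9*m^2 + m*(7 - r) - r - 2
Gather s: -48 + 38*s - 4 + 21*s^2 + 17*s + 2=21*s^2 + 55*s - 50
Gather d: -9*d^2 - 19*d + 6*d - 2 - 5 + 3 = -9*d^2 - 13*d - 4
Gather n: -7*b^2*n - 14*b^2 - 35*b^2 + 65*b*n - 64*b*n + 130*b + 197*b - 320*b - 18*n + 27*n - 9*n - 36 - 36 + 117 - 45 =-49*b^2 + 7*b + n*(-7*b^2 + b)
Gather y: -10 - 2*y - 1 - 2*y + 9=-4*y - 2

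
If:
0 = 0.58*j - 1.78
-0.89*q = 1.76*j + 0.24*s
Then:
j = 3.07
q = -0.269662921348315*s - 6.06896551724138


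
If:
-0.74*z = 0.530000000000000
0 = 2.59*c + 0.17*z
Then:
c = 0.05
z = -0.72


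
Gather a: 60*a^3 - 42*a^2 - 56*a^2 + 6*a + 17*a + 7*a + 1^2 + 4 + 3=60*a^3 - 98*a^2 + 30*a + 8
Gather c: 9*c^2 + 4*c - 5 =9*c^2 + 4*c - 5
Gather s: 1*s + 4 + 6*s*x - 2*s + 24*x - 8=s*(6*x - 1) + 24*x - 4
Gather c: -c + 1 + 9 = 10 - c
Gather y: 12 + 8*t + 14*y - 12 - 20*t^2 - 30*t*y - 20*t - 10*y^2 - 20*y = -20*t^2 - 12*t - 10*y^2 + y*(-30*t - 6)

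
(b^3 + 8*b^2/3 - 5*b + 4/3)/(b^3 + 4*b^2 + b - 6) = (3*b^2 + 11*b - 4)/(3*(b^2 + 5*b + 6))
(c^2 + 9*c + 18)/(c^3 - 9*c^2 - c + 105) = (c + 6)/(c^2 - 12*c + 35)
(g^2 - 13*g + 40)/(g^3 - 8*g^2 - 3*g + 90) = (g - 8)/(g^2 - 3*g - 18)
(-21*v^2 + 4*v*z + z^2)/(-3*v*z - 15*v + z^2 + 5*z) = (7*v + z)/(z + 5)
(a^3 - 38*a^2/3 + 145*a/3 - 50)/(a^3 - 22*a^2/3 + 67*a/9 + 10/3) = 3*(a - 5)/(3*a + 1)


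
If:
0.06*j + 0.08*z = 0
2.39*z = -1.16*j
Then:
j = 0.00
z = 0.00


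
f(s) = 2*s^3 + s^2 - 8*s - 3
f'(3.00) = 52.00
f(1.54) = -5.64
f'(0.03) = -7.93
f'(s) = 6*s^2 + 2*s - 8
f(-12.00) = -3219.00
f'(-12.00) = 832.00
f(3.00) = 36.00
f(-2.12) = -0.60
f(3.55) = 70.68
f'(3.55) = 74.72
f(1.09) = -7.94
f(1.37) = -6.94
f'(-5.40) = 156.16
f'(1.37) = 6.00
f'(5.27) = 169.18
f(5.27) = 275.34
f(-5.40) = -245.57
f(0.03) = -3.24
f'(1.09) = 1.31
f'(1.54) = 9.31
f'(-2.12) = 14.73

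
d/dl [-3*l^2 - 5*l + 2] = -6*l - 5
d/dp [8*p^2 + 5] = 16*p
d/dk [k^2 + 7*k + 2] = 2*k + 7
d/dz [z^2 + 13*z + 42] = 2*z + 13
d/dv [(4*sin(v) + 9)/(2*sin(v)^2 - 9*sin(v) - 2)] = (-8*sin(v)^2 - 36*sin(v) + 73)*cos(v)/(9*sin(v) + 2*cos(v)^2)^2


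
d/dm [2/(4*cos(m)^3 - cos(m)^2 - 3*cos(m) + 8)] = 8*(-sin(2*m) + 3*sin(3*m))/(-cos(2*m) + 2*cos(3*m) + 15)^2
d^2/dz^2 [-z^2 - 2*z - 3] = -2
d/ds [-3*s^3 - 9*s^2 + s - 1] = -9*s^2 - 18*s + 1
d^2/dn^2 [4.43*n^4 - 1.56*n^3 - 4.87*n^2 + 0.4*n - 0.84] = 53.16*n^2 - 9.36*n - 9.74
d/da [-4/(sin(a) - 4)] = 4*cos(a)/(sin(a) - 4)^2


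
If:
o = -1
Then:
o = -1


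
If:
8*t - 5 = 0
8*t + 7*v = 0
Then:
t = 5/8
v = -5/7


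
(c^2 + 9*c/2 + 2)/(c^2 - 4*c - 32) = (c + 1/2)/(c - 8)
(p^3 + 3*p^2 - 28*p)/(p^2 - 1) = p*(p^2 + 3*p - 28)/(p^2 - 1)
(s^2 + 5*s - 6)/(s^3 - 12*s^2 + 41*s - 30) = (s + 6)/(s^2 - 11*s + 30)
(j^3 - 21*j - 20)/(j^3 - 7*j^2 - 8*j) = (j^2 - j - 20)/(j*(j - 8))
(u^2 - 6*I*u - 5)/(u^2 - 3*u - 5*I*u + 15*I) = (u - I)/(u - 3)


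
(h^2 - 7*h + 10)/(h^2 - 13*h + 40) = (h - 2)/(h - 8)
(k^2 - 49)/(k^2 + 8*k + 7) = (k - 7)/(k + 1)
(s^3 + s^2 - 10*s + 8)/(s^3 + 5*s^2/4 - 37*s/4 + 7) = 4*(s - 2)/(4*s - 7)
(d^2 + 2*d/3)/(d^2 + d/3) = (3*d + 2)/(3*d + 1)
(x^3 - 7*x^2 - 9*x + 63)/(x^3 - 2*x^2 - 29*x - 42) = (x - 3)/(x + 2)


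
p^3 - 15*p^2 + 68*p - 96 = (p - 8)*(p - 4)*(p - 3)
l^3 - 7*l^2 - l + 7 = (l - 7)*(l - 1)*(l + 1)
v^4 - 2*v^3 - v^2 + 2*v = v*(v - 2)*(v - 1)*(v + 1)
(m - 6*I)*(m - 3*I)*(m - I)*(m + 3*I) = m^4 - 7*I*m^3 + 3*m^2 - 63*I*m - 54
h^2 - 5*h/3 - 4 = (h - 3)*(h + 4/3)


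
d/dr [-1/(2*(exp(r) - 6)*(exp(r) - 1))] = (exp(r) - 7/2)/(4*(exp(r) - 6)^2*sinh(r/2)^2)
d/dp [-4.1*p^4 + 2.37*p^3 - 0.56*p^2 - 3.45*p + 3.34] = -16.4*p^3 + 7.11*p^2 - 1.12*p - 3.45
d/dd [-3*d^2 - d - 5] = -6*d - 1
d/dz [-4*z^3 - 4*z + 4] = -12*z^2 - 4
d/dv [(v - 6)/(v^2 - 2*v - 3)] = (v^2 - 2*v - 2*(v - 6)*(v - 1) - 3)/(-v^2 + 2*v + 3)^2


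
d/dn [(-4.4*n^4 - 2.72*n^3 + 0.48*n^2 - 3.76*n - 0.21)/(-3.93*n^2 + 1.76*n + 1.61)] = (34.584*n^5 - 12.5424*n^4 - 37.9104*n^3 - 27.0696*n^2 - 0.105*n - 5.684)/(15.4449*n^4 - 13.8336*n^3 - 9.557*n^2 + 5.6672*n + 2.5921)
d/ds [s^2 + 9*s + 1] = 2*s + 9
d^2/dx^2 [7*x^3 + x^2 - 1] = 42*x + 2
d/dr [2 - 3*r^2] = -6*r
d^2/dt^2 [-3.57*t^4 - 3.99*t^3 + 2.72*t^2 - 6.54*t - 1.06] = -42.84*t^2 - 23.94*t + 5.44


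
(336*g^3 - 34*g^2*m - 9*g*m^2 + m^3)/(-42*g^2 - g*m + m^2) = -8*g + m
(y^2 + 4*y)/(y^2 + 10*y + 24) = y/(y + 6)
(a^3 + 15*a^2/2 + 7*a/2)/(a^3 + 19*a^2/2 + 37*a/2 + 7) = a/(a + 2)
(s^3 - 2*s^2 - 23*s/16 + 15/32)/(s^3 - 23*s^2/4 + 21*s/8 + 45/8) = (8*s^2 - 22*s + 5)/(4*(2*s^2 - 13*s + 15))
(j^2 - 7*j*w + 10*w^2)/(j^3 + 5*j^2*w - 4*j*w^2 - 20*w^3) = (j - 5*w)/(j^2 + 7*j*w + 10*w^2)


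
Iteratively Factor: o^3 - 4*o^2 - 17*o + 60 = (o - 5)*(o^2 + o - 12) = (o - 5)*(o - 3)*(o + 4)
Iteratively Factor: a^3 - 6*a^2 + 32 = (a - 4)*(a^2 - 2*a - 8) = (a - 4)*(a + 2)*(a - 4)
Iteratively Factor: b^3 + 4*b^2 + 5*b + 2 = (b + 1)*(b^2 + 3*b + 2) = (b + 1)^2*(b + 2)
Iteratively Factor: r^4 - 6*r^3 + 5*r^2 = (r)*(r^3 - 6*r^2 + 5*r) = r^2*(r^2 - 6*r + 5) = r^2*(r - 5)*(r - 1)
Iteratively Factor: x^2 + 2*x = (x)*(x + 2)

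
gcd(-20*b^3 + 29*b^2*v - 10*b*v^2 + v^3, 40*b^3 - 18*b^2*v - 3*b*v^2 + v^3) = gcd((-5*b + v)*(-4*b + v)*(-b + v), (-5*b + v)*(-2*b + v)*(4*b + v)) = -5*b + v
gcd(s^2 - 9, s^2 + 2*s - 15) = s - 3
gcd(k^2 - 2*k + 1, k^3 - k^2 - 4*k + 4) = k - 1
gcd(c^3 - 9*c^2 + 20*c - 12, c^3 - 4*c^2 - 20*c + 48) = c^2 - 8*c + 12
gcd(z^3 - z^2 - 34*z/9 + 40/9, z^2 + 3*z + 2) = z + 2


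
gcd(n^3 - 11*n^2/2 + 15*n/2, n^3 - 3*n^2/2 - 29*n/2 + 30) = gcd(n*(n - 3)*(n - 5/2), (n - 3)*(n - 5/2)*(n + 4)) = n^2 - 11*n/2 + 15/2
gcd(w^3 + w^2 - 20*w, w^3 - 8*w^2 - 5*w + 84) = w - 4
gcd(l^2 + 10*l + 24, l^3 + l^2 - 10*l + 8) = l + 4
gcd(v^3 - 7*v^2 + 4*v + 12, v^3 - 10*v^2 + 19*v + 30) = v^2 - 5*v - 6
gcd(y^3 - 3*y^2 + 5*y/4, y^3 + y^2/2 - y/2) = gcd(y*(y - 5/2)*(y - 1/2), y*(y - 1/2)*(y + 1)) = y^2 - y/2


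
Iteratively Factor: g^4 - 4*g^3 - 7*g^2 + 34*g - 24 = (g - 4)*(g^3 - 7*g + 6) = (g - 4)*(g - 1)*(g^2 + g - 6) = (g - 4)*(g - 2)*(g - 1)*(g + 3)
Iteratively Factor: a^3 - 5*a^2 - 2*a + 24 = (a - 3)*(a^2 - 2*a - 8) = (a - 3)*(a + 2)*(a - 4)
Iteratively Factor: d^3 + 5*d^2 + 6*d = (d + 2)*(d^2 + 3*d) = d*(d + 2)*(d + 3)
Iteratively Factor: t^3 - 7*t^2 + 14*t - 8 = (t - 4)*(t^2 - 3*t + 2) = (t - 4)*(t - 1)*(t - 2)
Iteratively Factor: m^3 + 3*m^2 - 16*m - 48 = (m - 4)*(m^2 + 7*m + 12) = (m - 4)*(m + 4)*(m + 3)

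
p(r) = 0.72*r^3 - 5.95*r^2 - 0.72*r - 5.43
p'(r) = 2.16*r^2 - 11.9*r - 0.72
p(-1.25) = -15.23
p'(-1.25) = 17.53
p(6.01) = -68.37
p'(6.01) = 5.78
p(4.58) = -64.37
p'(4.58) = -9.91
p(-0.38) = -6.06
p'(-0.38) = 4.11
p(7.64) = -37.15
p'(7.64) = 34.44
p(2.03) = -25.39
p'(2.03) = -15.98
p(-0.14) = -5.45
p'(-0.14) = 0.99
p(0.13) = -5.62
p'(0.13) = -2.23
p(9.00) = 31.02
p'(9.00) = 67.14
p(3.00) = -41.70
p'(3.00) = -16.98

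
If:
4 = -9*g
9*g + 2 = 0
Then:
No Solution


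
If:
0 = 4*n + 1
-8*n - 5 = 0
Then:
No Solution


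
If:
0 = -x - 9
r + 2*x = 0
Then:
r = 18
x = -9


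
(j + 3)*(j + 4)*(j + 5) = j^3 + 12*j^2 + 47*j + 60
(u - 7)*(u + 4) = u^2 - 3*u - 28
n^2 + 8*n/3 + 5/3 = (n + 1)*(n + 5/3)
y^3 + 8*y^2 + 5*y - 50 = (y - 2)*(y + 5)^2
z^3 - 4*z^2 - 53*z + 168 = (z - 8)*(z - 3)*(z + 7)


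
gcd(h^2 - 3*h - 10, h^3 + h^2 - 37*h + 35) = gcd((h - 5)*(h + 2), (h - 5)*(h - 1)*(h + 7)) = h - 5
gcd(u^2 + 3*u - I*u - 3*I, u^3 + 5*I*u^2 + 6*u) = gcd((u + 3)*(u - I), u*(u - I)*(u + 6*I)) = u - I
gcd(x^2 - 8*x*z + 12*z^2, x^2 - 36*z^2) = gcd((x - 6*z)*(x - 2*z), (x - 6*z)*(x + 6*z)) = x - 6*z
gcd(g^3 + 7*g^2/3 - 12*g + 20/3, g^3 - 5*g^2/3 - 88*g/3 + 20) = g^2 + 13*g/3 - 10/3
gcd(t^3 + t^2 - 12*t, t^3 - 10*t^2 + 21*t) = t^2 - 3*t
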